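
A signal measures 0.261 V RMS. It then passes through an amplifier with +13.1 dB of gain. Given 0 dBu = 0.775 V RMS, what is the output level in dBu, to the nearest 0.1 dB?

+3.6 dBu

Input level: 20·log₁₀(0.261/0.775) = -9.45 dBu.
Output: -9.45 + 13.1 = +3.6 dBu.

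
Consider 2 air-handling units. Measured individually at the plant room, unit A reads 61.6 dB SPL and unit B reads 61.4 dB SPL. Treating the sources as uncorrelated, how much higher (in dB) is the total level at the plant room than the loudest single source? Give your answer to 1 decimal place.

Uncorrelated sources add in intensity (power), not in dB.
L_total = 10·log₁₀(10^(61.6/10) + 10^(61.4/10)) = 64.51 dB SPL.
Excess over the loudest (61.6 dB): 64.51 − 61.6 = 2.9 dB.

2.9 dB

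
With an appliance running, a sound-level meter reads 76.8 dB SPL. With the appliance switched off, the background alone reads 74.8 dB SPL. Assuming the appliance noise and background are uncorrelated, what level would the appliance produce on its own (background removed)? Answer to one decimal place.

72.5 dB SPL

Remove the background by subtracting linear intensities:
L_src = 10·log₁₀(10^(76.8/10) − 10^(74.8/10)) = 10·log₁₀(17660000) = 72.5 dB SPL.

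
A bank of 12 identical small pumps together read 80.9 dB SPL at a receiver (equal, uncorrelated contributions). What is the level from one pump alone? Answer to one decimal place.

12 equal incoherent sources add 10·log₁₀(12) = 10.79 dB over one source.
L_one = 80.9 − 10.79 = 70.1 dB SPL.

70.1 dB SPL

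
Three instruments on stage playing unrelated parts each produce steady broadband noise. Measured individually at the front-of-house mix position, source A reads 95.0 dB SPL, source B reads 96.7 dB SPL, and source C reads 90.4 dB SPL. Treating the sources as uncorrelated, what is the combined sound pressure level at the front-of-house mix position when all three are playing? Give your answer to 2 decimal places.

99.51 dB SPL

Incoherent sources sum as intensities:
L_total = 10·log₁₀(10^(95.0/10) + 10^(96.7/10) + 10^(90.4/10)) = 10·log₁₀(8936000000) = 99.51 dB SPL.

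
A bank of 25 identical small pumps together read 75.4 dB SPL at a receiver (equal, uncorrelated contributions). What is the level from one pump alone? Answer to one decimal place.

61.4 dB SPL

25 equal incoherent sources add 10·log₁₀(25) = 13.98 dB over one source.
L_one = 75.4 − 13.98 = 61.4 dB SPL.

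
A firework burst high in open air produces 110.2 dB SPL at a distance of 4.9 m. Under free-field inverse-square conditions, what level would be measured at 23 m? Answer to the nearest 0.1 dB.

96.8 dB SPL

Inverse-square spreading gives ΔL = −20·log₁₀(d₂/d₁).
ΔL = −20·log₁₀(23/4.9) = -13.43 dB, so L₂ = 110.2 + (-13.43) = 96.8 dB SPL.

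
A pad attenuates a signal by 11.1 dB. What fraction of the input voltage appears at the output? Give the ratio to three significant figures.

Voltage ratio = 10^(dB/20).
10^(-11.1/20) = 10^(-0.5550) = 0.279.

0.279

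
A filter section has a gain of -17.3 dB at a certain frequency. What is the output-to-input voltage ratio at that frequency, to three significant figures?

Voltage ratio = 10^(dB/20).
10^(-17.3/20) = 10^(-0.8650) = 0.136.

0.136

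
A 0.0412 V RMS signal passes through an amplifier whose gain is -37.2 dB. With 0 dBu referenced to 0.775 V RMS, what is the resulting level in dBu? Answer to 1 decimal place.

-62.7 dBu

Input level: 20·log₁₀(0.0412/0.775) = -25.49 dBu.
Output: -25.49 − 37.2 = -62.7 dBu.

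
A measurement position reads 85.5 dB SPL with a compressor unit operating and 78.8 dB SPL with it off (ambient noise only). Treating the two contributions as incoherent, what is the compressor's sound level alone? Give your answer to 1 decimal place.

Remove the background by subtracting linear intensities:
L_src = 10·log₁₀(10^(85.5/10) − 10^(78.8/10)) = 10·log₁₀(279000000) = 84.5 dB SPL.

84.5 dB SPL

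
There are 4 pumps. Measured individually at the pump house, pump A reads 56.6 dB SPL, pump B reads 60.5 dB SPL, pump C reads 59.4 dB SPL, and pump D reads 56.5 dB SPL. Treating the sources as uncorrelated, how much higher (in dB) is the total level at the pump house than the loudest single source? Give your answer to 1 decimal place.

4.1 dB

Add the sources as powers (linear), then convert back to dB:
L_total = 10·log₁₀(10^(56.6/10) + 10^(60.5/10) + 10^(59.4/10) + 10^(56.5/10)) = 64.62 dB SPL.
Excess over the loudest (60.5 dB): 64.62 − 60.5 = 4.1 dB.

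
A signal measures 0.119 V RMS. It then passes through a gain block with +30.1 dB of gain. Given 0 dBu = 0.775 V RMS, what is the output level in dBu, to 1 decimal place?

+13.8 dBu

Input level: 20·log₁₀(0.119/0.775) = -16.28 dBu.
Output: -16.28 + 30.1 = +13.8 dBu.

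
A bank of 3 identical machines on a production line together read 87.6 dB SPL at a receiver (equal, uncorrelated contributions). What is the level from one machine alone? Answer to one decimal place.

82.8 dB SPL

3 equal incoherent sources add 10·log₁₀(3) = 4.77 dB over one source.
L_one = 87.6 − 4.77 = 82.8 dB SPL.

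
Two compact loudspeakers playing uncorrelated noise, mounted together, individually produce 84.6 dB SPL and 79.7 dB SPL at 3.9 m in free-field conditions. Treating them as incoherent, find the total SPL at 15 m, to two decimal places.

74.12 dB SPL

Combined at 3.9 m: 10·log₁₀(10^(84.6/10)+10^(79.7/10)) = 85.818 dB SPL.
Then apply −20·log₁₀(15/3.9) = -11.701 dB → 74.12 dB SPL.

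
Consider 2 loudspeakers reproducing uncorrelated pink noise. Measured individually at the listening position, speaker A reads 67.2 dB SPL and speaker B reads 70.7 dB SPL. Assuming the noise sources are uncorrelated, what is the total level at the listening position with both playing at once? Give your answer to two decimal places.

Uncorrelated sources add in intensity (power), not in dB.
L_total = 10·log₁₀(10^(67.2/10) + 10^(70.7/10)) = 10·log₁₀(17000000) = 72.30 dB SPL.

72.30 dB SPL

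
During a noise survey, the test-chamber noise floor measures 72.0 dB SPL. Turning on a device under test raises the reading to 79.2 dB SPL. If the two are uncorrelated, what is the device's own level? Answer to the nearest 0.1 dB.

78.3 dB SPL

Subtract intensities: L_src = 10·log₁₀(10^(L_total/10) − 10^(L_bg/10)).
L_src = 10·log₁₀(10^(79.2/10) − 10^(72.0/10)) = 10·log₁₀(67330000) = 78.3 dB SPL.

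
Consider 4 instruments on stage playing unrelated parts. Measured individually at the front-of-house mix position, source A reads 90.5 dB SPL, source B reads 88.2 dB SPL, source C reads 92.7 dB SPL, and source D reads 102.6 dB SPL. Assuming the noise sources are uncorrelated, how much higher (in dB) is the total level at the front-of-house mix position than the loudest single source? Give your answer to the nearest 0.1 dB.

Add the sources as powers (linear), then convert back to dB:
L_total = 10·log₁₀(10^(90.5/10) + 10^(88.2/10) + 10^(92.7/10) + 10^(102.6/10)) = 103.39 dB SPL.
Excess over the loudest (102.6 dB): 103.39 − 102.6 = 0.8 dB.

0.8 dB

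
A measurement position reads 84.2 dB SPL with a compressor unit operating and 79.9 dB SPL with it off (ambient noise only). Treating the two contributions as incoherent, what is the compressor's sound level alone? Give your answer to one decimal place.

Subtract intensities: L_src = 10·log₁₀(10^(L_total/10) − 10^(L_bg/10)).
L_src = 10·log₁₀(10^(84.2/10) − 10^(79.9/10)) = 10·log₁₀(165300000) = 82.2 dB SPL.

82.2 dB SPL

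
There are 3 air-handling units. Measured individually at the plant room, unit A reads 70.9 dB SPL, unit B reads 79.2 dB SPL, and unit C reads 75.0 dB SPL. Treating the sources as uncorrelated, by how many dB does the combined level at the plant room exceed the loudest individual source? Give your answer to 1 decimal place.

1.8 dB

Uncorrelated sources add in intensity (power), not in dB.
L_total = 10·log₁₀(10^(70.9/10) + 10^(79.2/10) + 10^(75.0/10)) = 81.04 dB SPL.
Excess over the loudest (79.2 dB): 81.04 − 79.2 = 1.8 dB.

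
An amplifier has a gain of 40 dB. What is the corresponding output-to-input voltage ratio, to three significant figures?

100

Voltage ratio = 10^(dB/20).
10^(40/20) = 10^(2.000) = 100.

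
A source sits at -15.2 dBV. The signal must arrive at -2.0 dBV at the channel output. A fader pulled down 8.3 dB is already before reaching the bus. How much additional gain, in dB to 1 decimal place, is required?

21.5 dB

The required make-up gain is the shortfall in the dB sum.
G = -2.0 − (-15.2) + 8.3 = 21.5 dB.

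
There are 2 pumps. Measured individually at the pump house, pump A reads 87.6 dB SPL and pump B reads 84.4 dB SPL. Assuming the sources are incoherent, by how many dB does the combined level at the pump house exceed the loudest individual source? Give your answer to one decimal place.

1.7 dB

Add the sources as powers (linear), then convert back to dB:
L_total = 10·log₁₀(10^(87.6/10) + 10^(84.4/10)) = 89.30 dB SPL.
Excess over the loudest (87.6 dB): 89.30 − 87.6 = 1.7 dB.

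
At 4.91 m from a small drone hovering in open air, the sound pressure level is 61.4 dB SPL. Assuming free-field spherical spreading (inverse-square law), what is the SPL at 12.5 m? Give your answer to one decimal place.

Free-field point source: level drops by 20·log₁₀ of the distance ratio.
ΔL = −20·log₁₀(12.5/4.91) = -8.12 dB, so L₂ = 61.4 + (-8.12) = 53.3 dB SPL.

53.3 dB SPL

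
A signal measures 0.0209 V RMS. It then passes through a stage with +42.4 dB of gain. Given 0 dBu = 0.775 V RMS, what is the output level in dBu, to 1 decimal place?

+11.0 dBu

Input level: 20·log₁₀(0.0209/0.775) = -31.38 dBu.
Output: -31.38 + 42.4 = +11.0 dBu.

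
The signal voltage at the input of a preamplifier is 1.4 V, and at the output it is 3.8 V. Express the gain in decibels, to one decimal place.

8.7 dB

Voltage is an amplitude quantity, so gain = 20·log₁₀(V_out/V_in).
20·log₁₀(3.8/1.4) = 20·log₁₀(2.714) = 8.7 dB.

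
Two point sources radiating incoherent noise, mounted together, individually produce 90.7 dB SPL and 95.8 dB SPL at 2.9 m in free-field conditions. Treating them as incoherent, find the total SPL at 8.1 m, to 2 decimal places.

88.05 dB SPL

Combined at 2.9 m: 10·log₁₀(10^(90.7/10)+10^(95.8/10)) = 96.969 dB SPL.
Then apply −20·log₁₀(8.1/2.9) = -8.922 dB → 88.05 dB SPL.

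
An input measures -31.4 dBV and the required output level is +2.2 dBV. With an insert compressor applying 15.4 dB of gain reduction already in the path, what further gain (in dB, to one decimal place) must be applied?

49.0 dB

The required make-up gain is the shortfall in the dB sum.
G = +2.2 − (-31.4) + 15.4 = 49.0 dB.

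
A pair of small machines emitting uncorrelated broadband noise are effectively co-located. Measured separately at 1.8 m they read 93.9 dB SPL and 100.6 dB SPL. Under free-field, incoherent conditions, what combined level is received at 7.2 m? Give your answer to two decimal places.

89.40 dB SPL

Combined at 1.8 m: 10·log₁₀(10^(93.9/10)+10^(100.6/10)) = 101.441 dB SPL.
Then apply −20·log₁₀(7.2/1.8) = -12.041 dB → 89.40 dB SPL.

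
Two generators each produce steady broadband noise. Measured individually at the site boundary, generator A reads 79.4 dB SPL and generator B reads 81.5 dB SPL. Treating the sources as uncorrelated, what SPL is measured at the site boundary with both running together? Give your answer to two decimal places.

Incoherent sources sum as intensities:
L_total = 10·log₁₀(10^(79.4/10) + 10^(81.5/10)) = 10·log₁₀(228400000) = 83.59 dB SPL.

83.59 dB SPL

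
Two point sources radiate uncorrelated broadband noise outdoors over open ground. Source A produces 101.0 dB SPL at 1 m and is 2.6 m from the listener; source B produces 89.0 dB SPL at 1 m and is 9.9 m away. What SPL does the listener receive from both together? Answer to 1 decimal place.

At the listener: L_A = 101.0 − 20·log₁₀(2.6) = 92.70 dB; L_B = 89.0 − 20·log₁₀(9.9) = 69.09 dB.
Combined: 10·log₁₀(10^(92.70/10)+10^(69.09/10)) = 92.7 dB SPL.

92.7 dB SPL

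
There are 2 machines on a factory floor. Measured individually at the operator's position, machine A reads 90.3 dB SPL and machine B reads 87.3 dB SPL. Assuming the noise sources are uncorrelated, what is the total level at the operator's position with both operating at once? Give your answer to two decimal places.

Incoherent sources sum as intensities:
L_total = 10·log₁₀(10^(90.3/10) + 10^(87.3/10)) = 10·log₁₀(1609000000) = 92.06 dB SPL.

92.06 dB SPL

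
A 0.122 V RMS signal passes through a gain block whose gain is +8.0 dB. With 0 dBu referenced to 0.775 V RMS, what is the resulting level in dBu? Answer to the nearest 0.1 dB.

-8.1 dBu

Input level: 20·log₁₀(0.122/0.775) = -16.06 dBu.
Output: -16.06 + 8.0 = -8.1 dBu.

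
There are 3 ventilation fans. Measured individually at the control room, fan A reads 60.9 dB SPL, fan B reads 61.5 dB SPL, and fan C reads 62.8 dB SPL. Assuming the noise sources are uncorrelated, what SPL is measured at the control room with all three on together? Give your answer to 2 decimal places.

66.58 dB SPL

Add the sources as powers (linear), then convert back to dB:
L_total = 10·log₁₀(10^(60.9/10) + 10^(61.5/10) + 10^(62.8/10)) = 10·log₁₀(4548000) = 66.58 dB SPL.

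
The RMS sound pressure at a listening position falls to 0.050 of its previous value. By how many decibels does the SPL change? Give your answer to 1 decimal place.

-26.0 dB

SPL change from a pressure ratio uses the 20·log₁₀ form:
20·log₁₀(0.050) = -26.0 dB.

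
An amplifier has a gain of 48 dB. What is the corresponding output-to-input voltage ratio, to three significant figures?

251

Voltage ratio = 10^(dB/20).
10^(48/20) = 10^(2.400) = 251.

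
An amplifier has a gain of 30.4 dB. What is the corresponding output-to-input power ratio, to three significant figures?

1100

Power ratio = 10^(dB/10).
10^(30.4/10) = 10^(3.040) = 1100.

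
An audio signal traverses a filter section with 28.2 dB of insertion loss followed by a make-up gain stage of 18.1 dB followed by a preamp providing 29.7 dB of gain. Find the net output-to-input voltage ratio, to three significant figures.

Net gain = (−28.2) + 18.1 + 29.7 = 19.6 dB.
Voltage ratio = 10^(19.6/20) = 9.55.

9.55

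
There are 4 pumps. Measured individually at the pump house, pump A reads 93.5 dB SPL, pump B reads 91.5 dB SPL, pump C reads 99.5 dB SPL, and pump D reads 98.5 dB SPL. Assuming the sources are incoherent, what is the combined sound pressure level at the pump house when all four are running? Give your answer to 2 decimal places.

102.93 dB SPL

Uncorrelated sources add in intensity (power), not in dB.
L_total = 10·log₁₀(10^(93.5/10) + 10^(91.5/10) + 10^(99.5/10) + 10^(98.5/10)) = 10·log₁₀(19643000000) = 102.93 dB SPL.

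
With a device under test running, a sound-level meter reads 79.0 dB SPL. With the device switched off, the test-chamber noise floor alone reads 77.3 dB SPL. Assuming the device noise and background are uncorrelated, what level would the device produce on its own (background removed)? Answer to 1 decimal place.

Subtract intensities: L_src = 10·log₁₀(10^(L_total/10) − 10^(L_bg/10)).
L_src = 10·log₁₀(10^(79.0/10) − 10^(77.3/10)) = 10·log₁₀(25730000) = 74.1 dB SPL.

74.1 dB SPL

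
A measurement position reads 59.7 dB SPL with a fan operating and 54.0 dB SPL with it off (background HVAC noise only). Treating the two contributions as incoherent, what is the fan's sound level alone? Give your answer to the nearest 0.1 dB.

Background correction is a power subtraction:
L_src = 10·log₁₀(10^(59.7/10) − 10^(54.0/10)) = 10·log₁₀(682100) = 58.3 dB SPL.

58.3 dB SPL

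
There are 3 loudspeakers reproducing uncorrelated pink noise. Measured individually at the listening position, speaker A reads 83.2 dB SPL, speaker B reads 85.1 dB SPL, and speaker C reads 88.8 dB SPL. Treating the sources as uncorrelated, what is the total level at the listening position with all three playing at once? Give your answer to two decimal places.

Uncorrelated sources add in intensity (power), not in dB.
L_total = 10·log₁₀(10^(83.2/10) + 10^(85.1/10) + 10^(88.8/10)) = 10·log₁₀(1291000000) = 91.11 dB SPL.

91.11 dB SPL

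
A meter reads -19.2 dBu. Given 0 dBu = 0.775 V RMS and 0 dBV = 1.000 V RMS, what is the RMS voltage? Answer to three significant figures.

V = 0.775 V × 10^(-19.2/20).
= 0.775 × 0.1096 = 0.0850 V.

0.0850 V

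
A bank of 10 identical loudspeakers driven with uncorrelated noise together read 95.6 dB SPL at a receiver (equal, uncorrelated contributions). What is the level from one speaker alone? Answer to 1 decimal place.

85.6 dB SPL

10 equal incoherent sources add 10·log₁₀(10) = 10.00 dB over one source.
L_one = 95.6 − 10.00 = 85.6 dB SPL.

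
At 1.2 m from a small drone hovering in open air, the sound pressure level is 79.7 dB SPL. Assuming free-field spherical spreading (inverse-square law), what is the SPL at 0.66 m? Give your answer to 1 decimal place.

84.9 dB SPL

Free-field point source: level drops by 20·log₁₀ of the distance ratio.
ΔL = −20·log₁₀(0.66/1.2) = 5.19 dB, so L₂ = 79.7 + (5.19) = 84.9 dB SPL.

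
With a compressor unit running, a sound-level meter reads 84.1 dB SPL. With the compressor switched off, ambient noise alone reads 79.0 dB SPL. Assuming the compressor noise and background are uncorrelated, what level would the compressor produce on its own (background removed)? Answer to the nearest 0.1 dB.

82.5 dB SPL

Subtract intensities: L_src = 10·log₁₀(10^(L_total/10) − 10^(L_bg/10)).
L_src = 10·log₁₀(10^(84.1/10) − 10^(79.0/10)) = 10·log₁₀(177600000) = 82.5 dB SPL.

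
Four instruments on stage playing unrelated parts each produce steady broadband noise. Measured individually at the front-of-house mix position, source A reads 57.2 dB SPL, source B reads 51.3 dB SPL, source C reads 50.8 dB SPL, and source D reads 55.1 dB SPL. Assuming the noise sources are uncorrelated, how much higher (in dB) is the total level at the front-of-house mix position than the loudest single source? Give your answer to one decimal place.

Incoherent sources sum as intensities:
L_total = 10·log₁₀(10^(57.2/10) + 10^(51.3/10) + 10^(50.8/10) + 10^(55.1/10)) = 60.43 dB SPL.
Excess over the loudest (57.2 dB): 60.43 − 57.2 = 3.2 dB.

3.2 dB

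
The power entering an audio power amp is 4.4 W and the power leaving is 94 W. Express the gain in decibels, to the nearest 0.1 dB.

Power ratio → dB uses the 10·log₁₀ form:
10·log₁₀(94/4.4) = 10·log₁₀(21.36) = 13.3 dB.

13.3 dB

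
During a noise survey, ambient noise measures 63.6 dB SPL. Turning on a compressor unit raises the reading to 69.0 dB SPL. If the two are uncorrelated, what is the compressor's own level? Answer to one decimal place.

Subtract intensities: L_src = 10·log₁₀(10^(L_total/10) − 10^(L_bg/10)).
L_src = 10·log₁₀(10^(69.0/10) − 10^(63.6/10)) = 10·log₁₀(5652000) = 67.5 dB SPL.

67.5 dB SPL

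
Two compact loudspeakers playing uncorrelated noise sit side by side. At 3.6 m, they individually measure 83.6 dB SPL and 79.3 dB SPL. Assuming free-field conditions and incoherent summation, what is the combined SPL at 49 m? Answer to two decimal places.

Combined at 3.6 m: 10·log₁₀(10^(83.6/10)+10^(79.3/10)) = 84.972 dB SPL.
Then apply −20·log₁₀(49/3.6) = -22.678 dB → 62.29 dB SPL.

62.29 dB SPL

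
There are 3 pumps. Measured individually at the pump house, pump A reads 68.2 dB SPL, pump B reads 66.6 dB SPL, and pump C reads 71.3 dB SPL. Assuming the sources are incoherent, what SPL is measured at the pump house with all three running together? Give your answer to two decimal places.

Add the sources as powers (linear), then convert back to dB:
L_total = 10·log₁₀(10^(68.2/10) + 10^(66.6/10) + 10^(71.3/10)) = 10·log₁₀(24670000) = 73.92 dB SPL.

73.92 dB SPL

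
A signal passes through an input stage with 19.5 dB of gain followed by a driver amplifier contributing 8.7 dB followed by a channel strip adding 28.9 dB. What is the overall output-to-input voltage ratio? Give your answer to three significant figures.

716

Net gain = 19.5 + 8.7 + 28.9 = 57.1 dB.
Voltage ratio = 10^(57.1/20) = 716.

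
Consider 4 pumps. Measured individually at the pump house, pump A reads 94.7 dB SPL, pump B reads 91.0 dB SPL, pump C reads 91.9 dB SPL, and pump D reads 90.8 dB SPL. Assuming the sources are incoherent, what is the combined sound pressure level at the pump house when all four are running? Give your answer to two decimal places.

98.43 dB SPL

Incoherent sources sum as intensities:
L_total = 10·log₁₀(10^(94.7/10) + 10^(91.0/10) + 10^(91.9/10) + 10^(90.8/10)) = 10·log₁₀(6961000000) = 98.43 dB SPL.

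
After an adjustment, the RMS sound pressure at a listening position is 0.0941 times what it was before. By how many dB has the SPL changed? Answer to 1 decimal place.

-20.5 dB

Sound pressure is an amplitude quantity: ΔL = 20·log₁₀(p₂/p₁).
20·log₁₀(0.0941) = -20.5 dB.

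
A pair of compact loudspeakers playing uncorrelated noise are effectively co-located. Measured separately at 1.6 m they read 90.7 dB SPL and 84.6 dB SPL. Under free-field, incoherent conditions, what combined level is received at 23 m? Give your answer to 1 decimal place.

68.5 dB SPL

Combined at 1.6 m: 10·log₁₀(10^(90.7/10)+10^(84.6/10)) = 91.65 dB SPL.
Then apply −20·log₁₀(23/1.6) = -23.15 dB → 68.5 dB SPL.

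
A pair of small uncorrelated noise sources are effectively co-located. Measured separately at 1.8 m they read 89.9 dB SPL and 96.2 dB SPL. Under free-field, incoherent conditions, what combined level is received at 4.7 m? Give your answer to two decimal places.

Combined at 1.8 m: 10·log₁₀(10^(89.9/10)+10^(96.2/10)) = 97.115 dB SPL.
Then apply −20·log₁₀(4.7/1.8) = -8.337 dB → 88.78 dB SPL.

88.78 dB SPL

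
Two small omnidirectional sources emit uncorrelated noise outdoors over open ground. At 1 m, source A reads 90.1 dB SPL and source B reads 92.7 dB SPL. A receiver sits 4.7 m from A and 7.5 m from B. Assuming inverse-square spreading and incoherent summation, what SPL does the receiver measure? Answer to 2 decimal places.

79.00 dB SPL

At the listener: L_A = 90.1 − 20·log₁₀(4.7) = 76.658 dB; L_B = 92.7 − 20·log₁₀(7.5) = 75.199 dB.
Combined: 10·log₁₀(10^(76.658/10)+10^(75.199/10)) = 79.00 dB SPL.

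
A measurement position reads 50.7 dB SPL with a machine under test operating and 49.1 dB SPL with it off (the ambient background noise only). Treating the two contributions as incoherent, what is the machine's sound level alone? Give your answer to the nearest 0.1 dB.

Subtract intensities: L_src = 10·log₁₀(10^(L_total/10) − 10^(L_bg/10)).
L_src = 10·log₁₀(10^(50.7/10) − 10^(49.1/10)) = 10·log₁₀(36210) = 45.6 dB SPL.

45.6 dB SPL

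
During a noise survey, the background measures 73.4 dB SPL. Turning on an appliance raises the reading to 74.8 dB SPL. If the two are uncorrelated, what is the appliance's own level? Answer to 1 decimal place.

69.2 dB SPL

Remove the background by subtracting linear intensities:
L_src = 10·log₁₀(10^(74.8/10) − 10^(73.4/10)) = 10·log₁₀(8322000) = 69.2 dB SPL.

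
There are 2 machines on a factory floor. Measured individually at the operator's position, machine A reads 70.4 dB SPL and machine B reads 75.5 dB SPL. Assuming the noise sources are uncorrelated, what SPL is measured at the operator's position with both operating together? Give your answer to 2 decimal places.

76.67 dB SPL

Incoherent sources sum as intensities:
L_total = 10·log₁₀(10^(70.4/10) + 10^(75.5/10)) = 10·log₁₀(46450000) = 76.67 dB SPL.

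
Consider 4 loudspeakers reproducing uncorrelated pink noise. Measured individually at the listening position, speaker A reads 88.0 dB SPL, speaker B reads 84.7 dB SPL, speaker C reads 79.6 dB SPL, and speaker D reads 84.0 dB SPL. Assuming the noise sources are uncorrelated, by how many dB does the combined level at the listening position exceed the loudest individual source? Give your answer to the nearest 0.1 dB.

Add the sources as powers (linear), then convert back to dB:
L_total = 10·log₁₀(10^(88.0/10) + 10^(84.7/10) + 10^(79.6/10) + 10^(84.0/10)) = 91.03 dB SPL.
Excess over the loudest (88.0 dB): 91.03 − 88.0 = 3.0 dB.

3.0 dB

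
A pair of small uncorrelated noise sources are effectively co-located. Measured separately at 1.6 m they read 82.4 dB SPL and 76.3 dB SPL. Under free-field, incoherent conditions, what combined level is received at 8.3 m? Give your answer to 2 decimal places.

Combined at 1.6 m: 10·log₁₀(10^(82.4/10)+10^(76.3/10)) = 83.353 dB SPL.
Then apply −20·log₁₀(8.3/1.6) = -14.299 dB → 69.05 dB SPL.

69.05 dB SPL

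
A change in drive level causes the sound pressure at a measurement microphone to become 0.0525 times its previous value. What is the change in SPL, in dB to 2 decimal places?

Sound pressure is an amplitude quantity: ΔL = 20·log₁₀(p₂/p₁).
20·log₁₀(0.0525) = -25.60 dB.

-25.60 dB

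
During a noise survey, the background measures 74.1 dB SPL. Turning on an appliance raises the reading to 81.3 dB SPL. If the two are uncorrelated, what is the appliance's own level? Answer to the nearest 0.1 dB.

Subtract intensities: L_src = 10·log₁₀(10^(L_total/10) − 10^(L_bg/10)).
L_src = 10·log₁₀(10^(81.3/10) − 10^(74.1/10)) = 10·log₁₀(109200000) = 80.4 dB SPL.

80.4 dB SPL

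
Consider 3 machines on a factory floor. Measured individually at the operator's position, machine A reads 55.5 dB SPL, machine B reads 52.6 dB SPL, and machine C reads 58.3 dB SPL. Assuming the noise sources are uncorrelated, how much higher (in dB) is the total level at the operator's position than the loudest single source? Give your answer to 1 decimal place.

Uncorrelated sources add in intensity (power), not in dB.
L_total = 10·log₁₀(10^(55.5/10) + 10^(52.6/10) + 10^(58.3/10)) = 60.84 dB SPL.
Excess over the loudest (58.3 dB): 60.84 − 58.3 = 2.5 dB.

2.5 dB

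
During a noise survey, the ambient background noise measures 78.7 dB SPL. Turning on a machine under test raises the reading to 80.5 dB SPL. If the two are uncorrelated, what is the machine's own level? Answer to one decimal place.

75.8 dB SPL

Background correction is a power subtraction:
L_src = 10·log₁₀(10^(80.5/10) − 10^(78.7/10)) = 10·log₁₀(38070000) = 75.8 dB SPL.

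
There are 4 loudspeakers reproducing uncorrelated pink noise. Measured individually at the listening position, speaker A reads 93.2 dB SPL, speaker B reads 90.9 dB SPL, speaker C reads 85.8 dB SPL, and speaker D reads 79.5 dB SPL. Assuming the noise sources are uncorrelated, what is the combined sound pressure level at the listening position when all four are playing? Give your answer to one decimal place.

Uncorrelated sources add in intensity (power), not in dB.
L_total = 10·log₁₀(10^(93.2/10) + 10^(90.9/10) + 10^(85.8/10) + 10^(79.5/10)) = 10·log₁₀(3789000000) = 95.8 dB SPL.

95.8 dB SPL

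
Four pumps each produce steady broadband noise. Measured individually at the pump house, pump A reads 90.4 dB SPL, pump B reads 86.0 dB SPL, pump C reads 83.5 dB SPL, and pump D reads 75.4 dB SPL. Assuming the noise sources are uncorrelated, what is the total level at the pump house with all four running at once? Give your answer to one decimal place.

Uncorrelated sources add in intensity (power), not in dB.
L_total = 10·log₁₀(10^(90.4/10) + 10^(86.0/10) + 10^(83.5/10) + 10^(75.4/10)) = 10·log₁₀(1753000000) = 92.4 dB SPL.

92.4 dB SPL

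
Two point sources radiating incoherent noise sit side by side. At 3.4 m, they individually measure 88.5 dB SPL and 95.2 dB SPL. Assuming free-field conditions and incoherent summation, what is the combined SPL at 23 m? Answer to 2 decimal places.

Combined at 3.4 m: 10·log₁₀(10^(88.5/10)+10^(95.2/10)) = 96.041 dB SPL.
Then apply −20·log₁₀(23/3.4) = -16.605 dB → 79.44 dB SPL.

79.44 dB SPL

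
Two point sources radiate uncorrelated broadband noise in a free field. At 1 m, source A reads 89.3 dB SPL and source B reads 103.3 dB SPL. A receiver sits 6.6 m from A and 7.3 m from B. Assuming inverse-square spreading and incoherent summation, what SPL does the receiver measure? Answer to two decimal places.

At the listener: L_A = 89.3 − 20·log₁₀(6.6) = 72.909 dB; L_B = 103.3 − 20·log₁₀(7.3) = 86.034 dB.
Combined: 10·log₁₀(10^(72.909/10)+10^(86.034/10)) = 86.24 dB SPL.

86.24 dB SPL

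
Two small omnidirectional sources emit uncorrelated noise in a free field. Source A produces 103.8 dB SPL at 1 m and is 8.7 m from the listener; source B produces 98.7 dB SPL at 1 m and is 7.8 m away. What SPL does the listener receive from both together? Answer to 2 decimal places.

At the listener: L_A = 103.8 − 20·log₁₀(8.7) = 85.010 dB; L_B = 98.7 − 20·log₁₀(7.8) = 80.858 dB.
Combined: 10·log₁₀(10^(85.010/10)+10^(80.858/10)) = 86.42 dB SPL.

86.42 dB SPL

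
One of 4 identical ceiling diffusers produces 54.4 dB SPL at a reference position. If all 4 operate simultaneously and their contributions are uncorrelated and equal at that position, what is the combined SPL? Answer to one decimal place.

60.4 dB SPL

4 equal incoherent sources raise the level by 10·log₁₀(4) = 6.02 dB.
L_total = 54.4 + 6.02 = 60.4 dB SPL.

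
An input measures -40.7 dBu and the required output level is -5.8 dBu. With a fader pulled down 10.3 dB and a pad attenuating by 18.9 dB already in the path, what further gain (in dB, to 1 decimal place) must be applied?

64.1 dB

The required make-up gain is the shortfall in the dB sum.
G = -5.8 − (-40.7) + 10.3 + 18.9 = 64.1 dB.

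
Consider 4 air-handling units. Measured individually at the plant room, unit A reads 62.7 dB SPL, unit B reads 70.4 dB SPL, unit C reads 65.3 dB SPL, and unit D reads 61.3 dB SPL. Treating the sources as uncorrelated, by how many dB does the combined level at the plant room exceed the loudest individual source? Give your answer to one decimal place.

2.0 dB

Incoherent sources sum as intensities:
L_total = 10·log₁₀(10^(62.7/10) + 10^(70.4/10) + 10^(65.3/10) + 10^(61.3/10)) = 72.45 dB SPL.
Excess over the loudest (70.4 dB): 72.45 − 70.4 = 2.0 dB.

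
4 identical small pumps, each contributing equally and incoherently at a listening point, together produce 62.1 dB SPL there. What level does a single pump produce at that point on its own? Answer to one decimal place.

4 equal incoherent sources add 10·log₁₀(4) = 6.02 dB over one source.
L_one = 62.1 − 6.02 = 56.1 dB SPL.

56.1 dB SPL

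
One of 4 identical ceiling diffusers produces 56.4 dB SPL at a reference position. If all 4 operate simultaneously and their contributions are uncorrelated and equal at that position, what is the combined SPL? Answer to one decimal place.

62.4 dB SPL

4 equal incoherent sources raise the level by 10·log₁₀(4) = 6.02 dB.
L_total = 56.4 + 6.02 = 62.4 dB SPL.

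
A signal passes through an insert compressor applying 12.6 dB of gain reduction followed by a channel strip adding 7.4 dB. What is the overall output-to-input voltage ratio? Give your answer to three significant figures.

0.550

Net gain = (−12.6) + 7.4 = -5.2 dB.
Voltage ratio = 10^(-5.2/20) = 0.550.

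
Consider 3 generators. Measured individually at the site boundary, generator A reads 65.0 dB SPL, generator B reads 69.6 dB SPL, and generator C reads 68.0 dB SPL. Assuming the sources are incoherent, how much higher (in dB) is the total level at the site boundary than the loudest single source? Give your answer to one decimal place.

3.1 dB

Uncorrelated sources add in intensity (power), not in dB.
L_total = 10·log₁₀(10^(65.0/10) + 10^(69.6/10) + 10^(68.0/10)) = 72.69 dB SPL.
Excess over the loudest (69.6 dB): 72.69 − 69.6 = 3.1 dB.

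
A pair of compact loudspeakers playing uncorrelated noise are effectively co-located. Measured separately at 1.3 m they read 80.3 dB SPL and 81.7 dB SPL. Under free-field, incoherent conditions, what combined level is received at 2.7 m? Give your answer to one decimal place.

Combined at 1.3 m: 10·log₁₀(10^(80.3/10)+10^(81.7/10)) = 84.07 dB SPL.
Then apply −20·log₁₀(2.7/1.3) = -6.35 dB → 77.7 dB SPL.

77.7 dB SPL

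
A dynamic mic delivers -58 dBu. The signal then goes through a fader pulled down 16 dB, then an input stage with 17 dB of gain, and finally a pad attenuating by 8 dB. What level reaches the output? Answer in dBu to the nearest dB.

Cascaded gains and losses add directly in dB.
-58 − 16 + 17 − 8 = -65 dBu.

-65 dBu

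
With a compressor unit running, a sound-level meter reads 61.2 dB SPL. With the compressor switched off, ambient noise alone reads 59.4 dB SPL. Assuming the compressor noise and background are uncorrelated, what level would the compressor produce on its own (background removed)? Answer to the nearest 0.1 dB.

56.5 dB SPL

Subtract intensities: L_src = 10·log₁₀(10^(L_total/10) − 10^(L_bg/10)).
L_src = 10·log₁₀(10^(61.2/10) − 10^(59.4/10)) = 10·log₁₀(447300) = 56.5 dB SPL.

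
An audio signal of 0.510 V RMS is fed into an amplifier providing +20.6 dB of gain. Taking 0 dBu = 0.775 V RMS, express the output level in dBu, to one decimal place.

Input level: 20·log₁₀(0.510/0.775) = -3.63 dBu.
Output: -3.63 + 20.6 = +17.0 dBu.

+17.0 dBu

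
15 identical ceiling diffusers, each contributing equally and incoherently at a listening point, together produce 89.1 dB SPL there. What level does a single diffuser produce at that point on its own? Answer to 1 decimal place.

77.3 dB SPL

15 equal incoherent sources add 10·log₁₀(15) = 11.76 dB over one source.
L_one = 89.1 − 11.76 = 77.3 dB SPL.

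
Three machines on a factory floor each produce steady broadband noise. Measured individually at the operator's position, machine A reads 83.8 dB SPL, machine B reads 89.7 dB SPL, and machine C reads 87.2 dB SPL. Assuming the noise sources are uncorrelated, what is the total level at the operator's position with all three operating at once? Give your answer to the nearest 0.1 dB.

Add the sources as powers (linear), then convert back to dB:
L_total = 10·log₁₀(10^(83.8/10) + 10^(89.7/10) + 10^(87.2/10)) = 10·log₁₀(1698000000) = 92.3 dB SPL.

92.3 dB SPL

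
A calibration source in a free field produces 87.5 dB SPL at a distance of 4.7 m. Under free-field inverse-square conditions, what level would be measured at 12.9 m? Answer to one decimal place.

For a point source in a free field, ΔL = −20·log₁₀(d₂/d₁).
ΔL = −20·log₁₀(12.9/4.7) = -8.77 dB, so L₂ = 87.5 + (-8.77) = 78.7 dB SPL.

78.7 dB SPL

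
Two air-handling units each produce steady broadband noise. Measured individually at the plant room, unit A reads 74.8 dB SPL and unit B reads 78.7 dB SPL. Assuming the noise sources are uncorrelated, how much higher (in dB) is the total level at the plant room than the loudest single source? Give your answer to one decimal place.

Incoherent sources sum as intensities:
L_total = 10·log₁₀(10^(74.8/10) + 10^(78.7/10)) = 80.18 dB SPL.
Excess over the loudest (78.7 dB): 80.18 − 78.7 = 1.5 dB.

1.5 dB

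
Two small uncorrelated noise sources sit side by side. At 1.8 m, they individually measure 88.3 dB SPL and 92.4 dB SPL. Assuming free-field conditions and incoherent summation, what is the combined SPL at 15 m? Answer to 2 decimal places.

75.41 dB SPL

Combined at 1.8 m: 10·log₁₀(10^(88.3/10)+10^(92.4/10)) = 93.827 dB SPL.
Then apply −20·log₁₀(15/1.8) = -18.416 dB → 75.41 dB SPL.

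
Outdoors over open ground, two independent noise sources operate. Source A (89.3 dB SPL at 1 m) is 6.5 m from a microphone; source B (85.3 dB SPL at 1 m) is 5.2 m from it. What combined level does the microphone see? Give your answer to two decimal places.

At the listener: L_A = 89.3 − 20·log₁₀(6.5) = 73.042 dB; L_B = 85.3 − 20·log₁₀(5.2) = 70.980 dB.
Combined: 10·log₁₀(10^(73.042/10)+10^(70.980/10)) = 75.14 dB SPL.

75.14 dB SPL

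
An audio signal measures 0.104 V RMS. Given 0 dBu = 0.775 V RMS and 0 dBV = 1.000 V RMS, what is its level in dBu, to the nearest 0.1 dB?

-17.4 dBu

dBu = 20·log₁₀(V / 0.775 V).
20·log₁₀(0.104/0.775) = -17.4 dBu.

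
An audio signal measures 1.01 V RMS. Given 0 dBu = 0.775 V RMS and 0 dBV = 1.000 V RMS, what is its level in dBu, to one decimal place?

dBu = 20·log₁₀(V / 0.775 V).
20·log₁₀(1.01/0.775) = +2.3 dBu.

+2.3 dBu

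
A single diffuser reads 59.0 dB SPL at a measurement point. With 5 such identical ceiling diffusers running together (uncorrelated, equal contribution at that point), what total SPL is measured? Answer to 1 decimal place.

5 equal incoherent sources raise the level by 10·log₁₀(5) = 6.99 dB.
L_total = 59.0 + 6.99 = 66.0 dB SPL.

66.0 dB SPL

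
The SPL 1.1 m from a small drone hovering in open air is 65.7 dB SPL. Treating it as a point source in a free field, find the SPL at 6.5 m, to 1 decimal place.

Inverse-square spreading gives ΔL = −20·log₁₀(d₂/d₁).
ΔL = −20·log₁₀(6.5/1.1) = -15.43 dB, so L₂ = 65.7 + (-15.43) = 50.3 dB SPL.

50.3 dB SPL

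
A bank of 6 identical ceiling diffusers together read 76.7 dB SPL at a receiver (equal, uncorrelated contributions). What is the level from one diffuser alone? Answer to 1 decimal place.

6 equal incoherent sources add 10·log₁₀(6) = 7.78 dB over one source.
L_one = 76.7 − 7.78 = 68.9 dB SPL.

68.9 dB SPL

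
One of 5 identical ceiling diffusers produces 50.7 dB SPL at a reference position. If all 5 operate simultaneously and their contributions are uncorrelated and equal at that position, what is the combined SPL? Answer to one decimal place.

57.7 dB SPL

5 equal incoherent sources raise the level by 10·log₁₀(5) = 6.99 dB.
L_total = 50.7 + 6.99 = 57.7 dB SPL.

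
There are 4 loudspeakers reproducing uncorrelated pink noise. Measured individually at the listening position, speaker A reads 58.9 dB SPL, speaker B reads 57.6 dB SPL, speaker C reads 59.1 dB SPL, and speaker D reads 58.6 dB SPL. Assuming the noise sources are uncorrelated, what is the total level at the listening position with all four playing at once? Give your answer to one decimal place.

Incoherent sources sum as intensities:
L_total = 10·log₁₀(10^(58.9/10) + 10^(57.6/10) + 10^(59.1/10) + 10^(58.6/10)) = 10·log₁₀(2889000) = 64.6 dB SPL.

64.6 dB SPL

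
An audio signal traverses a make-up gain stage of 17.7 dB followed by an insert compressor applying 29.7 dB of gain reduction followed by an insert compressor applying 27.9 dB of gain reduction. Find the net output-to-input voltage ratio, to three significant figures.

0.0101

Net gain = 17.7 + (−29.7) + (−27.9) = -39.9 dB.
Voltage ratio = 10^(-39.9/20) = 0.0101.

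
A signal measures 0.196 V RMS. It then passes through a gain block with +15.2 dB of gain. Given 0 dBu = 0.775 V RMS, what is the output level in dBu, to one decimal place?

+3.3 dBu

Input level: 20·log₁₀(0.196/0.775) = -11.94 dBu.
Output: -11.94 + 15.2 = +3.3 dBu.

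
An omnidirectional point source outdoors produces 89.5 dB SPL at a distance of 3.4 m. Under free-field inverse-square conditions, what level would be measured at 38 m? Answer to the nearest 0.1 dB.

For a point source in a free field, ΔL = −20·log₁₀(d₂/d₁).
ΔL = −20·log₁₀(38/3.4) = -20.97 dB, so L₂ = 89.5 + (-20.97) = 68.5 dB SPL.

68.5 dB SPL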